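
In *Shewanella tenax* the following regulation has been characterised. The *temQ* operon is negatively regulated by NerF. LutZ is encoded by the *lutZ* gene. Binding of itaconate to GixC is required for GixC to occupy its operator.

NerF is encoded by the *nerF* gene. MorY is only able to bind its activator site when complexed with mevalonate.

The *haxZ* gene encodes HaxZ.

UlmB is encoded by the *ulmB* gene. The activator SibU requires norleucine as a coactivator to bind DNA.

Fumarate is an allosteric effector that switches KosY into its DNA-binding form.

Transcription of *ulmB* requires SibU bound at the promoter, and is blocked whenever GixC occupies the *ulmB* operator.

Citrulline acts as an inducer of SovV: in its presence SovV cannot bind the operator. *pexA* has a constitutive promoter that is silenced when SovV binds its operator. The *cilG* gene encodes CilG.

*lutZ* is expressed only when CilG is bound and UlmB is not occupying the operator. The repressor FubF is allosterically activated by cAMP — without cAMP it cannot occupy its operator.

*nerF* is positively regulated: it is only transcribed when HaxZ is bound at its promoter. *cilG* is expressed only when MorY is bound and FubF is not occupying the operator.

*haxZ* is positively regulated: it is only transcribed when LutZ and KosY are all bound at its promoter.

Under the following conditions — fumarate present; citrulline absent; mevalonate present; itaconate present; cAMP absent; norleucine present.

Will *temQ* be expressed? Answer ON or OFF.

OFF

cAMP is absent, so FubF is inactive.
Mevalonate is present, so MorY is active.
No repressor is bound and MorY is active, so *cilG* is transcribed.
So CilG is produced and active.
Norleucine is present, so SibU is active.
Itaconate is present, so GixC is active.
With repressor GixC bound, *ulmB* is not transcribed.
So UlmB is not produced.
No repressor is bound and CilG is active, so *lutZ* is transcribed.
So LutZ is produced and active.
Fumarate is present, so KosY is active.
No repressor is bound and LutZ and KosY are active, so *haxZ* is transcribed.
So HaxZ is produced and active.
No repressor is bound and HaxZ is active, so *nerF* is transcribed.
So NerF is produced and active.
With repressor NerF bound, *temQ* is not transcribed.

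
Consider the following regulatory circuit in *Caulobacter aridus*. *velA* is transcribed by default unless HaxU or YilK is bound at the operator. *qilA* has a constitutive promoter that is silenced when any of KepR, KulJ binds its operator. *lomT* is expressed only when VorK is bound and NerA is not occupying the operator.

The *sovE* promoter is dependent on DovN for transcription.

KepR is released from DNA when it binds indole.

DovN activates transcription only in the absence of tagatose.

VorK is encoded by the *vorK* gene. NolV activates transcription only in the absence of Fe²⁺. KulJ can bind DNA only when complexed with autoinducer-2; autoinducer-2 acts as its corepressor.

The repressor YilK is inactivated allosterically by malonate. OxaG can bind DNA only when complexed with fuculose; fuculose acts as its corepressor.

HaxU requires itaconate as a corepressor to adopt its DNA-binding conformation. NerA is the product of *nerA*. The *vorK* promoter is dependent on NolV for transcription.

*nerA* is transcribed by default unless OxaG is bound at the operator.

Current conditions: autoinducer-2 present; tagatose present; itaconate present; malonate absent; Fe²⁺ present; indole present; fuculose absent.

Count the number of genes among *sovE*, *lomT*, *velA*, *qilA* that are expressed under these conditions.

Tagatose is present, so DovN is inactive.
Required activator DovN is absent, so *sovE* is not transcribed.
→ *sovE* is OFF.
Fuculose is absent, so OxaG is inactive.
With no repressor bound, *nerA* is transcribed.
So NerA is produced and active.
Fe²⁺ is present, so NolV is inactive.
Required activator NolV is absent, so *vorK* is not transcribed.
So VorK is not produced.
With repressor NerA bound, *lomT* is not transcribed.
→ *lomT* is OFF.
Itaconate is present, so HaxU is active.
Malonate is absent, so YilK is active.
With repressor HaxU bound, *velA* is not transcribed.
→ *velA* is OFF.
Indole is present, so KepR is inactive.
Autoinducer-2 is present, so KulJ is active.
With repressor KulJ bound, *qilA* is not transcribed.
→ *qilA* is OFF.
0 of the 4 genes are transcribed.

0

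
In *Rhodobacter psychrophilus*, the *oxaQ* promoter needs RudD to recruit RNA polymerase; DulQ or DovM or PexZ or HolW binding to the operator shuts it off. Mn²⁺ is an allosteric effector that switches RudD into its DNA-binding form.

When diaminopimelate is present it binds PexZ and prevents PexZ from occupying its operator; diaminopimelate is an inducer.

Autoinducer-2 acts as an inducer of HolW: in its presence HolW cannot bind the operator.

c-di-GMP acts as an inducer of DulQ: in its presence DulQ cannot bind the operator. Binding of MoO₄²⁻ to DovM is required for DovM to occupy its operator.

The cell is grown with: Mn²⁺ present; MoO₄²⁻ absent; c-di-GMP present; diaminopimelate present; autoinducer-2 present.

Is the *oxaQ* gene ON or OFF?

ON

c-di-GMP is present, so DulQ is inactive.
MoO₄²⁻ is absent, so DovM is inactive.
Mn²⁺ is present, so RudD is active.
Diaminopimelate is present, so PexZ is inactive.
Autoinducer-2 is present, so HolW is inactive.
No repressor is bound and RudD is active, so *oxaQ* is transcribed.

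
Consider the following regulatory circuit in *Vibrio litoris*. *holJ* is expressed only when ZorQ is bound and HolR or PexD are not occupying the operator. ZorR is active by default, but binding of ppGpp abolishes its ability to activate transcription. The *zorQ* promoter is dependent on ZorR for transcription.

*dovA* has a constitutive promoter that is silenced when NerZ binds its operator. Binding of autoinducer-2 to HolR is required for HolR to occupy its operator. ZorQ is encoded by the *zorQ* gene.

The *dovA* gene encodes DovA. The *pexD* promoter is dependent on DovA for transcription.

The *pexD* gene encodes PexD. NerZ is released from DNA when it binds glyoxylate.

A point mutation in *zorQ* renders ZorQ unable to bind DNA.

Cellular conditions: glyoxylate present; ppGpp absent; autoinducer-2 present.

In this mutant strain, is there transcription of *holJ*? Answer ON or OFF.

Autoinducer-2 is present, so HolR is active.
ZorQ is non-functional in this strain, so it has no effect.
Glyoxylate is present, so NerZ is inactive.
With no repressor bound, *dovA* is transcribed.
So DovA is produced and active.
No repressor is bound and DovA is active, so *pexD* is transcribed.
So PexD is produced and active.
With repressor HolR bound, *holJ* is not transcribed.

OFF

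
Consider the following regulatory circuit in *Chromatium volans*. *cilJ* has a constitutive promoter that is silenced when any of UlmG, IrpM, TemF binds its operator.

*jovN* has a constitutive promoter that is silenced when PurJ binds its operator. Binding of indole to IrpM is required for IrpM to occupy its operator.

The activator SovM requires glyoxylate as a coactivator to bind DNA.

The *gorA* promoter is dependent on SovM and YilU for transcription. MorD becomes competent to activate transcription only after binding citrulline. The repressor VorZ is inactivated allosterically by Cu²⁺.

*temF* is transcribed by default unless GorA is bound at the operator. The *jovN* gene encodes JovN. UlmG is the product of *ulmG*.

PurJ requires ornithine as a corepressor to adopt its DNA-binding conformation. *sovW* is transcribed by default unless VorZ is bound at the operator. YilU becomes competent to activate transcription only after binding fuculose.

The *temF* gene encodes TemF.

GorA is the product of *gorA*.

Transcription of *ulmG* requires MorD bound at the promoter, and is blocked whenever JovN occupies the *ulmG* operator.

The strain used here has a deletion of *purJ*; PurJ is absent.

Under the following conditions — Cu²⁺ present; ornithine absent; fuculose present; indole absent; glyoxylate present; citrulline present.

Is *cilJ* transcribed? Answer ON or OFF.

ON

PurJ is non-functional in this strain, so it has no effect.
With no repressor bound, *jovN* is transcribed.
So JovN is produced and active.
Citrulline is present, so MorD is active.
With repressor JovN bound, *ulmG* is not transcribed.
So UlmG is not produced.
Indole is absent, so IrpM is inactive.
Glyoxylate is present, so SovM is active.
Fuculose is present, so YilU is active.
No repressor is bound and SovM and YilU are active, so *gorA* is transcribed.
So GorA is produced and active.
With repressor GorA bound, *temF* is not transcribed.
So TemF is not produced.
With no repressor bound, *cilJ* is transcribed.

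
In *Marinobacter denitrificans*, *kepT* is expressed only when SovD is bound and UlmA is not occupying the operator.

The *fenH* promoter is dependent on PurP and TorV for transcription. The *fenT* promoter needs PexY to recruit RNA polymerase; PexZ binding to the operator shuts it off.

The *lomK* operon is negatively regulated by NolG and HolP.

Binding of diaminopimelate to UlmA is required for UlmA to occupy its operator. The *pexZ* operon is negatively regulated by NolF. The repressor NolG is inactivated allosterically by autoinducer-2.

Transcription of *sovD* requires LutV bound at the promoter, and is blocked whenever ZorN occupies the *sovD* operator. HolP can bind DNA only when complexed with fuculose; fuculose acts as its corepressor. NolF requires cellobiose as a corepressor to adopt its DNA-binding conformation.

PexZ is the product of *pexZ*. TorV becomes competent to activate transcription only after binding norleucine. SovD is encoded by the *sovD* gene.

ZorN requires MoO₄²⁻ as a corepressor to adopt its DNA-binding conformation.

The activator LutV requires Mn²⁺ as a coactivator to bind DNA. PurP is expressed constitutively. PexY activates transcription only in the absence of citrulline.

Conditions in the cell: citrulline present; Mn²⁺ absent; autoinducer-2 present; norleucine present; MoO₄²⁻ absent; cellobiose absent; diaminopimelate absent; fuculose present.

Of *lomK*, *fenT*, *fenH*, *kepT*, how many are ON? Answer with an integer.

Autoinducer-2 is present, so NolG is inactive.
Fuculose is present, so HolP is active.
With repressor HolP bound, *lomK* is not transcribed.
→ *lomK* is OFF.
Citrulline is present, so PexY is inactive.
Cellobiose is absent, so NolF is inactive.
With no repressor bound, *pexZ* is transcribed.
So PexZ is produced and active.
With repressor PexZ bound, *fenT* is not transcribed.
→ *fenT* is OFF.
PurP is produced constitutively and is active.
Norleucine is present, so TorV is active.
No repressor is bound and PurP and TorV are active, so *fenH* is transcribed.
→ *fenH* is ON.
MoO₄²⁻ is absent, so ZorN is inactive.
Mn²⁺ is absent, so LutV is inactive.
Required activator LutV is absent, so *sovD* is not transcribed.
So SovD is not produced.
Diaminopimelate is absent, so UlmA is inactive.
Required activator SovD is absent, so *kepT* is not transcribed.
→ *kepT* is OFF.
1 of the 4 genes is transcribed.

1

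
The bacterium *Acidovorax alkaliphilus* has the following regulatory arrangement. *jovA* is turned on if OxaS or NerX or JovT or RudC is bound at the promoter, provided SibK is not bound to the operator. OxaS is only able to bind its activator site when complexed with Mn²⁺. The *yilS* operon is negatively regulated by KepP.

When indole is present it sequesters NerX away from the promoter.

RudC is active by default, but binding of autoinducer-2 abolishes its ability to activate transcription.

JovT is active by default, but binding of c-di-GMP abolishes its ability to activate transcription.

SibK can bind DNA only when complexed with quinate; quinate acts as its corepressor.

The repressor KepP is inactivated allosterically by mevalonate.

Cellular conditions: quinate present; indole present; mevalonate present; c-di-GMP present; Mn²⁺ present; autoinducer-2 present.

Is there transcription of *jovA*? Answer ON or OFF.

Quinate is present, so SibK is active.
Mn²⁺ is present, so OxaS is active.
Indole is present, so NerX is inactive.
c-di-GMP is present, so JovT is inactive.
Autoinducer-2 is present, so RudC is inactive.
With repressor SibK bound, *jovA* is not transcribed.

OFF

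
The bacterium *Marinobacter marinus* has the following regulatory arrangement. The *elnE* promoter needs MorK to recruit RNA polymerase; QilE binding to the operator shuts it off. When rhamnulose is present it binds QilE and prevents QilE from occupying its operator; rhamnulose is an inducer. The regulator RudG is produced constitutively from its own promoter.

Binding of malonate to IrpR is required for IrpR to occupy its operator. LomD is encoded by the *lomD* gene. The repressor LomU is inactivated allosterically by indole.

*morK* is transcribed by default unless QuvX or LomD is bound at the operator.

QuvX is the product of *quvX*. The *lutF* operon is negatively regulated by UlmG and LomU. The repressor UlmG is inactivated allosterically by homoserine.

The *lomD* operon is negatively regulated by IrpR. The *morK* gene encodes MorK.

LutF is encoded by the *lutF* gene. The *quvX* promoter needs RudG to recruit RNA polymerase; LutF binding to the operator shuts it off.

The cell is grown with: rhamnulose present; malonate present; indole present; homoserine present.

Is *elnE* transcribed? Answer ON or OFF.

ON

RudG is produced constitutively and is active.
Homoserine is present, so UlmG is inactive.
Indole is present, so LomU is inactive.
With no repressor bound, *lutF* is transcribed.
So LutF is produced and active.
With repressor LutF bound, *quvX* is not transcribed.
So QuvX is not produced.
Malonate is present, so IrpR is active.
With repressor IrpR bound, *lomD* is not transcribed.
So LomD is not produced.
With no repressor bound, *morK* is transcribed.
So MorK is produced and active.
Rhamnulose is present, so QilE is inactive.
No repressor is bound and MorK is active, so *elnE* is transcribed.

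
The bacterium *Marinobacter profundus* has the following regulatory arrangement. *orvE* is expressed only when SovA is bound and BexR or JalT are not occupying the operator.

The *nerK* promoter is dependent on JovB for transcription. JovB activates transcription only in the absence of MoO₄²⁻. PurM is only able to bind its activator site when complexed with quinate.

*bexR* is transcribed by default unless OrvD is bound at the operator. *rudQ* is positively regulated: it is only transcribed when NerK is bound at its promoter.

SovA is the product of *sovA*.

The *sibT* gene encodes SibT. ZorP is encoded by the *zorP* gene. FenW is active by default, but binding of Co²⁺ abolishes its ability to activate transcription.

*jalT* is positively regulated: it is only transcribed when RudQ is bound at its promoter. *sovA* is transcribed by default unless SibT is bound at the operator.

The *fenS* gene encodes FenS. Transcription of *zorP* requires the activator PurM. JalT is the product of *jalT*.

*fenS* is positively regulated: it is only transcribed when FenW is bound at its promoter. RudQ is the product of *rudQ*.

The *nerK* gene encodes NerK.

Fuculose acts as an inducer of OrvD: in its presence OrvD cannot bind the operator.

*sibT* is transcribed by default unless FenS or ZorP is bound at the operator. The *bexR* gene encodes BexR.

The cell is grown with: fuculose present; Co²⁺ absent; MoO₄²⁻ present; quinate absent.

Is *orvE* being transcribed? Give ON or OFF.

Fuculose is present, so OrvD is inactive.
With no repressor bound, *bexR* is transcribed.
So BexR is produced and active.
Co²⁺ is absent, so FenW is active.
No repressor is bound and FenW is active, so *fenS* is transcribed.
So FenS is produced and active.
Quinate is absent, so PurM is inactive.
Required activator PurM is absent, so *zorP* is not transcribed.
So ZorP is not produced.
With repressor FenS bound, *sibT* is not transcribed.
So SibT is not produced.
With no repressor bound, *sovA* is transcribed.
So SovA is produced and active.
MoO₄²⁻ is present, so JovB is inactive.
Required activator JovB is absent, so *nerK* is not transcribed.
So NerK is not produced.
Required activator NerK is absent, so *rudQ* is not transcribed.
So RudQ is not produced.
Required activator RudQ is absent, so *jalT* is not transcribed.
So JalT is not produced.
With repressor BexR bound, *orvE* is not transcribed.

OFF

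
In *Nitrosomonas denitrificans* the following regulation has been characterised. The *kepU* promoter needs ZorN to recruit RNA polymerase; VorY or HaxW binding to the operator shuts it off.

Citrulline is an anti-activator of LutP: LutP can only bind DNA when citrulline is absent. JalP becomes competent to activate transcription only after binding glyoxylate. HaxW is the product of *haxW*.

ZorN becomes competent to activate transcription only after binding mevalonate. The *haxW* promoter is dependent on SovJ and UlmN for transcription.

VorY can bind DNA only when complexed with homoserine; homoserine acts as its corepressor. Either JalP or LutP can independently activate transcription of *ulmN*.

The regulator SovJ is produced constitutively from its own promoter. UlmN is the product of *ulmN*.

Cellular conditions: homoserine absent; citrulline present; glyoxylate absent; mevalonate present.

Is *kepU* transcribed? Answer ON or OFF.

Mevalonate is present, so ZorN is active.
Homoserine is absent, so VorY is inactive.
SovJ is produced constitutively and is active.
Glyoxylate is absent, so JalP is inactive.
Citrulline is present, so LutP is inactive.
No activator is available at the *ulmN* promoter, so *ulmN* is not transcribed.
So UlmN is not produced.
Required activator UlmN is absent, so *haxW* is not transcribed.
So HaxW is not produced.
No repressor is bound and ZorN is active, so *kepU* is transcribed.

ON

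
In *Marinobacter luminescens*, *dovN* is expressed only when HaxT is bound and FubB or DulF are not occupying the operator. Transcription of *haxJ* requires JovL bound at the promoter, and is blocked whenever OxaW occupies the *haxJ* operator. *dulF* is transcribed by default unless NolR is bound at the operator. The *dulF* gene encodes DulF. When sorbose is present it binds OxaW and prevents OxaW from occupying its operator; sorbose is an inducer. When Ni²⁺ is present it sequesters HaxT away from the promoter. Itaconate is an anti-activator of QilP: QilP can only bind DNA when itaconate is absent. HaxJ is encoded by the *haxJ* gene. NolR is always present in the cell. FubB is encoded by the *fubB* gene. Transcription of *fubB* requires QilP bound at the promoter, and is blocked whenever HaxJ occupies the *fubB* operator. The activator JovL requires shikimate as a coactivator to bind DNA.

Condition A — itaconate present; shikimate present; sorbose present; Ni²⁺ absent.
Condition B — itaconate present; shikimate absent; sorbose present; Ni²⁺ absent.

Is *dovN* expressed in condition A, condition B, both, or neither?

Condition A:
Itaconate is present, so QilP is inactive.
Shikimate is present, so JovL is active.
Sorbose is present, so OxaW is inactive.
No repressor is bound and JovL is active, so *haxJ* is transcribed.
So HaxJ is produced and active.
With repressor HaxJ bound, *fubB* is not transcribed.
So FubB is not produced.
NolR is produced constitutively and is active.
With repressor NolR bound, *dulF* is not transcribed.
So DulF is not produced.
Ni²⁺ is absent, so HaxT is active.
No repressor is bound and HaxT is active, so *dovN* is transcribed.
→ *dovN* is ON in A.
Condition B:
Itaconate is present, so QilP is inactive.
Shikimate is absent, so JovL is inactive.
Sorbose is present, so OxaW is inactive.
Required activator JovL is absent, so *haxJ* is not transcribed.
So HaxJ is not produced.
Required activator QilP is absent, so *fubB* is not transcribed.
So FubB is not produced.
NolR is produced constitutively and is active.
With repressor NolR bound, *dulF* is not transcribed.
So DulF is not produced.
Ni²⁺ is absent, so HaxT is active.
No repressor is bound and HaxT is active, so *dovN* is transcribed.
→ *dovN* is ON in B.

both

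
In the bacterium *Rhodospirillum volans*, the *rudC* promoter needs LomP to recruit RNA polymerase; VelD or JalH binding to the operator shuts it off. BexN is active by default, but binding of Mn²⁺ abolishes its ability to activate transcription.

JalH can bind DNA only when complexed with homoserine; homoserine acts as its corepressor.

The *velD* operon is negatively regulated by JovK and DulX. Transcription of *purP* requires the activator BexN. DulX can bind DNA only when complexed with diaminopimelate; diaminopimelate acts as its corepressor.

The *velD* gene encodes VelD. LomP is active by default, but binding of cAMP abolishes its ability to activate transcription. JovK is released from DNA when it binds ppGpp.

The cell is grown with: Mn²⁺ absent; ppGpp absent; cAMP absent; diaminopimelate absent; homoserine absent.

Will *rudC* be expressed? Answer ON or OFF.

cAMP is absent, so LomP is active.
ppGpp is absent, so JovK is active.
Diaminopimelate is absent, so DulX is inactive.
With repressor JovK bound, *velD* is not transcribed.
So VelD is not produced.
Homoserine is absent, so JalH is inactive.
No repressor is bound and LomP is active, so *rudC* is transcribed.

ON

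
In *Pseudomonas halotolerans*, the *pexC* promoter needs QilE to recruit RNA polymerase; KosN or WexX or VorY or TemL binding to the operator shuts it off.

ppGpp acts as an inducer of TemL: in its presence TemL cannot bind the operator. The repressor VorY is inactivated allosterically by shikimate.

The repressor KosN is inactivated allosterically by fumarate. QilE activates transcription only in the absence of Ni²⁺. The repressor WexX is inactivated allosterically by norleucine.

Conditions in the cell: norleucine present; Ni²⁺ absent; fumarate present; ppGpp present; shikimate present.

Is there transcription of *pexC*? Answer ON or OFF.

Fumarate is present, so KosN is inactive.
Ni²⁺ is absent, so QilE is active.
Norleucine is present, so WexX is inactive.
Shikimate is present, so VorY is inactive.
ppGpp is present, so TemL is inactive.
No repressor is bound and QilE is active, so *pexC* is transcribed.

ON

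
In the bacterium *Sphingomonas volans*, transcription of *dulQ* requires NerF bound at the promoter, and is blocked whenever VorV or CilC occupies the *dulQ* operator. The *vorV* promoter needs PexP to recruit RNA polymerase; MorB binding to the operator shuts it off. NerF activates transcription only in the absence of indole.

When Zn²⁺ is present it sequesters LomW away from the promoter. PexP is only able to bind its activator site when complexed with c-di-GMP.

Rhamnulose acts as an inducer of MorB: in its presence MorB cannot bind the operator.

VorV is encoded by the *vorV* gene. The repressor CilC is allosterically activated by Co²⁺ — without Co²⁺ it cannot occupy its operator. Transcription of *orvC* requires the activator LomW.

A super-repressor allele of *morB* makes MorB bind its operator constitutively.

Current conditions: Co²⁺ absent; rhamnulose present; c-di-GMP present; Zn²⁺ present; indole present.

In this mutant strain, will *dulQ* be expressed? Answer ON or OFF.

c-di-GMP is present, so PexP is active.
MorB is constitutively active in this strain.
With repressor MorB bound, *vorV* is not transcribed.
So VorV is not produced.
Co²⁺ is absent, so CilC is inactive.
Indole is present, so NerF is inactive.
Required activator NerF is absent, so *dulQ* is not transcribed.

OFF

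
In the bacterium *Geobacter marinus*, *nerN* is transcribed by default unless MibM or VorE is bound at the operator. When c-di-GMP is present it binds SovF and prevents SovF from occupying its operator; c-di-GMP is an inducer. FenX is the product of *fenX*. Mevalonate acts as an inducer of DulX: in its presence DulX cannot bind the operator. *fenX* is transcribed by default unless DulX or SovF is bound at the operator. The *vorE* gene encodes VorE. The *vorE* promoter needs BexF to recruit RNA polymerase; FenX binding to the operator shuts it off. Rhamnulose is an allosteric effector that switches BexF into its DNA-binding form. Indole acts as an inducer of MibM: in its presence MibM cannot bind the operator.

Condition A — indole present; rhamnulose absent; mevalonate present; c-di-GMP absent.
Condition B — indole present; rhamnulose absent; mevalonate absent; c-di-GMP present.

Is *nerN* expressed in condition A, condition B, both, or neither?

both

Condition A:
Indole is present, so MibM is inactive.
Rhamnulose is absent, so BexF is inactive.
Mevalonate is present, so DulX is inactive.
c-di-GMP is absent, so SovF is active.
With repressor SovF bound, *fenX* is not transcribed.
So FenX is not produced.
Required activator BexF is absent, so *vorE* is not transcribed.
So VorE is not produced.
With no repressor bound, *nerN* is transcribed.
→ *nerN* is ON in A.
Condition B:
Indole is present, so MibM is inactive.
Rhamnulose is absent, so BexF is inactive.
Mevalonate is absent, so DulX is active.
c-di-GMP is present, so SovF is inactive.
With repressor DulX bound, *fenX* is not transcribed.
So FenX is not produced.
Required activator BexF is absent, so *vorE* is not transcribed.
So VorE is not produced.
With no repressor bound, *nerN* is transcribed.
→ *nerN* is ON in B.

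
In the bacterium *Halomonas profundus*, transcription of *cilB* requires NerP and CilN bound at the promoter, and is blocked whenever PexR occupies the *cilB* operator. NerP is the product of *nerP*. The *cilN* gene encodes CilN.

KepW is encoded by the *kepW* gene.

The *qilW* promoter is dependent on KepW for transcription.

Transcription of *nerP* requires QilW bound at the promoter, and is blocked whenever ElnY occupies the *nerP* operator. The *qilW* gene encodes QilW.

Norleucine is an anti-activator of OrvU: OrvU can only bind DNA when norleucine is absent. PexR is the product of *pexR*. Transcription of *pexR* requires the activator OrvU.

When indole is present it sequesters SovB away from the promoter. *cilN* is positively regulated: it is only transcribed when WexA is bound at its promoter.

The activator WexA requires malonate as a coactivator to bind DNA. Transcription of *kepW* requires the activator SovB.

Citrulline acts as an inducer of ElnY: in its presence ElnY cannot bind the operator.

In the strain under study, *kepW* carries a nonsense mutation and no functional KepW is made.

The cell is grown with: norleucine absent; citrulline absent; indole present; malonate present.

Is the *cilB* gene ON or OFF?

Norleucine is absent, so OrvU is active.
No repressor is bound and OrvU is active, so *pexR* is transcribed.
So PexR is produced and active.
Citrulline is absent, so ElnY is active.
KepW is non-functional in this strain, so it has no effect.
Required activator KepW is absent, so *qilW* is not transcribed.
So QilW is not produced.
With repressor ElnY bound, *nerP* is not transcribed.
So NerP is not produced.
Malonate is present, so WexA is active.
No repressor is bound and WexA is active, so *cilN* is transcribed.
So CilN is produced and active.
With repressor PexR bound, *cilB* is not transcribed.

OFF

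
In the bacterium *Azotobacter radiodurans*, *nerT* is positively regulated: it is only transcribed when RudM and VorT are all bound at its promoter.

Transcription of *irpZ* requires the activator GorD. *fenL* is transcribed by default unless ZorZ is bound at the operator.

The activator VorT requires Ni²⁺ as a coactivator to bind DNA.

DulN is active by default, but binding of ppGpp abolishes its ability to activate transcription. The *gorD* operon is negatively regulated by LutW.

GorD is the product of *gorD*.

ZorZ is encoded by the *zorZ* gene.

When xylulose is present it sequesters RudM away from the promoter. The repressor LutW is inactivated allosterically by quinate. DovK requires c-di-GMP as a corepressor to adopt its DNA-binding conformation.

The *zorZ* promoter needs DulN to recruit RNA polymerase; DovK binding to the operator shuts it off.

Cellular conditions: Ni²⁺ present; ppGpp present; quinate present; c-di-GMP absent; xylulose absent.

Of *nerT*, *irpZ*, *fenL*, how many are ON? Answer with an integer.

Xylulose is absent, so RudM is active.
Ni²⁺ is present, so VorT is active.
No repressor is bound and RudM and VorT are active, so *nerT* is transcribed.
→ *nerT* is ON.
Quinate is present, so LutW is inactive.
With no repressor bound, *gorD* is transcribed.
So GorD is produced and active.
No repressor is bound and GorD is active, so *irpZ* is transcribed.
→ *irpZ* is ON.
ppGpp is present, so DulN is inactive.
c-di-GMP is absent, so DovK is inactive.
Required activator DulN is absent, so *zorZ* is not transcribed.
So ZorZ is not produced.
With no repressor bound, *fenL* is transcribed.
→ *fenL* is ON.
3 of the 3 genes are transcribed.

3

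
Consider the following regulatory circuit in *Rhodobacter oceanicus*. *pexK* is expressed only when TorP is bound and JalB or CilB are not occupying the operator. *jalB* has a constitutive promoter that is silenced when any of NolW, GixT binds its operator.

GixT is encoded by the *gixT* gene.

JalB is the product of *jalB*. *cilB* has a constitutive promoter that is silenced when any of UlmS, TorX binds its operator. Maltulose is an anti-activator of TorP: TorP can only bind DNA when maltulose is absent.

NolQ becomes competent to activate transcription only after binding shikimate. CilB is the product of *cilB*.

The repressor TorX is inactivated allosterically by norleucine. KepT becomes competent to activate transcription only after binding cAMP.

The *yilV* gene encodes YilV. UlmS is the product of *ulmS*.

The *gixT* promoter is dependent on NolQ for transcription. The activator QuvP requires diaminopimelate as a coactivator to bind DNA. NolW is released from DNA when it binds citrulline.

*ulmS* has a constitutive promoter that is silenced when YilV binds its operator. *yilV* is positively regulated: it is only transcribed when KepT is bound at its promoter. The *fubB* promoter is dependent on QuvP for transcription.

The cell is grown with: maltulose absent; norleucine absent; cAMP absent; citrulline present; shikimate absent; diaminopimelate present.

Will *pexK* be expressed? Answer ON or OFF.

Citrulline is present, so NolW is inactive.
Shikimate is absent, so NolQ is inactive.
Required activator NolQ is absent, so *gixT* is not transcribed.
So GixT is not produced.
With no repressor bound, *jalB* is transcribed.
So JalB is produced and active.
Maltulose is absent, so TorP is active.
cAMP is absent, so KepT is inactive.
Required activator KepT is absent, so *yilV* is not transcribed.
So YilV is not produced.
With no repressor bound, *ulmS* is transcribed.
So UlmS is produced and active.
Norleucine is absent, so TorX is active.
With repressor UlmS bound, *cilB* is not transcribed.
So CilB is not produced.
With repressor JalB bound, *pexK* is not transcribed.

OFF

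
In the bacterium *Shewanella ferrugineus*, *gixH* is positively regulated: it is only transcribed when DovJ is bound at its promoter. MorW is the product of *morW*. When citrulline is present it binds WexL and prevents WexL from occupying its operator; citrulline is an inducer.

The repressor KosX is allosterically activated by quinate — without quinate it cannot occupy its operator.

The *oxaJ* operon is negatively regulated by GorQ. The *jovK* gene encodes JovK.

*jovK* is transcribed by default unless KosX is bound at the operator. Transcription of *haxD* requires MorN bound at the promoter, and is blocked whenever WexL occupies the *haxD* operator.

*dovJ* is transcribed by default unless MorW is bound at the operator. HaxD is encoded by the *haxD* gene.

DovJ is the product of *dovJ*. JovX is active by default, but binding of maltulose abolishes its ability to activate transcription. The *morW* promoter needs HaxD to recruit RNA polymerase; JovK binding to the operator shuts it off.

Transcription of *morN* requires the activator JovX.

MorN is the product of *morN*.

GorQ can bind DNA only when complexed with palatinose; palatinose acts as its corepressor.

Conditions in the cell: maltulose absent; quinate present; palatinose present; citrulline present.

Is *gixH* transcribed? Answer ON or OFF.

Maltulose is absent, so JovX is active.
No repressor is bound and JovX is active, so *morN* is transcribed.
So MorN is produced and active.
Citrulline is present, so WexL is inactive.
No repressor is bound and MorN is active, so *haxD* is transcribed.
So HaxD is produced and active.
Quinate is present, so KosX is active.
With repressor KosX bound, *jovK* is not transcribed.
So JovK is not produced.
No repressor is bound and HaxD is active, so *morW* is transcribed.
So MorW is produced and active.
With repressor MorW bound, *dovJ* is not transcribed.
So DovJ is not produced.
Required activator DovJ is absent, so *gixH* is not transcribed.

OFF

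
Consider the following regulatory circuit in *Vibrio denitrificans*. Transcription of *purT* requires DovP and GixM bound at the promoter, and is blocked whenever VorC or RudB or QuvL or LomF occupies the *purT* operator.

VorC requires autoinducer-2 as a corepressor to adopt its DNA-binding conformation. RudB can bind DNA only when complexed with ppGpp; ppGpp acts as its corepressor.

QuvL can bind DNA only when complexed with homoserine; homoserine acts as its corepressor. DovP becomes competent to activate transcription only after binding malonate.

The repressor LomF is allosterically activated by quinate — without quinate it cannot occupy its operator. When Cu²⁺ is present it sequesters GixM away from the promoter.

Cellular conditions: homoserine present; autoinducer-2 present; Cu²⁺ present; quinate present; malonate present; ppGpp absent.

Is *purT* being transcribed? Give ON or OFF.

Malonate is present, so DovP is active.
Autoinducer-2 is present, so VorC is active.
ppGpp is absent, so RudB is inactive.
Homoserine is present, so QuvL is active.
Cu²⁺ is present, so GixM is inactive.
Quinate is present, so LomF is active.
With repressor VorC bound, *purT* is not transcribed.

OFF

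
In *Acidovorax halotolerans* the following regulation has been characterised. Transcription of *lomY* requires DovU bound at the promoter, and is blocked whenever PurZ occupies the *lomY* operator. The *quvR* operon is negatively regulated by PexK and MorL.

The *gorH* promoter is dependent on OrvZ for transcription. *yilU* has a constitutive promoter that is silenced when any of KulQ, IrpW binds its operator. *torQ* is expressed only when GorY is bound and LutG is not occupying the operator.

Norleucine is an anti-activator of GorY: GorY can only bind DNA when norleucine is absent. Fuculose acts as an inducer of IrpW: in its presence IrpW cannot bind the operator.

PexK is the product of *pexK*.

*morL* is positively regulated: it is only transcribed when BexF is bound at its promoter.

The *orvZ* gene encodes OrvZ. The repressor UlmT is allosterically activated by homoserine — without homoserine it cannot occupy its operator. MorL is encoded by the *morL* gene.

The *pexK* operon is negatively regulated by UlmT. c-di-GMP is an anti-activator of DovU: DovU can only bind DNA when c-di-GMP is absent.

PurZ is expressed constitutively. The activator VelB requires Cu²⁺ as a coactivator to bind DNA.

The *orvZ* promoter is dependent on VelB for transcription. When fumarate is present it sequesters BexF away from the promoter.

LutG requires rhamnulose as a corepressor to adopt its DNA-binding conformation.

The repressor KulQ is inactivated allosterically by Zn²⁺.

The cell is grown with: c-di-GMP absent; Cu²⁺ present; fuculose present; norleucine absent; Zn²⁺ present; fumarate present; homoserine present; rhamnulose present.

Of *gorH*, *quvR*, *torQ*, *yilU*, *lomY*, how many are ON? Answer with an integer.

Cu²⁺ is present, so VelB is active.
No repressor is bound and VelB is active, so *orvZ* is transcribed.
So OrvZ is produced and active.
No repressor is bound and OrvZ is active, so *gorH* is transcribed.
→ *gorH* is ON.
Homoserine is present, so UlmT is active.
With repressor UlmT bound, *pexK* is not transcribed.
So PexK is not produced.
Fumarate is present, so BexF is inactive.
Required activator BexF is absent, so *morL* is not transcribed.
So MorL is not produced.
With no repressor bound, *quvR* is transcribed.
→ *quvR* is ON.
Norleucine is absent, so GorY is active.
Rhamnulose is present, so LutG is active.
With repressor LutG bound, *torQ* is not transcribed.
→ *torQ* is OFF.
Zn²⁺ is present, so KulQ is inactive.
Fuculose is present, so IrpW is inactive.
With no repressor bound, *yilU* is transcribed.
→ *yilU* is ON.
c-di-GMP is absent, so DovU is active.
PurZ is produced constitutively and is active.
With repressor PurZ bound, *lomY* is not transcribed.
→ *lomY* is OFF.
3 of the 5 genes are transcribed.

3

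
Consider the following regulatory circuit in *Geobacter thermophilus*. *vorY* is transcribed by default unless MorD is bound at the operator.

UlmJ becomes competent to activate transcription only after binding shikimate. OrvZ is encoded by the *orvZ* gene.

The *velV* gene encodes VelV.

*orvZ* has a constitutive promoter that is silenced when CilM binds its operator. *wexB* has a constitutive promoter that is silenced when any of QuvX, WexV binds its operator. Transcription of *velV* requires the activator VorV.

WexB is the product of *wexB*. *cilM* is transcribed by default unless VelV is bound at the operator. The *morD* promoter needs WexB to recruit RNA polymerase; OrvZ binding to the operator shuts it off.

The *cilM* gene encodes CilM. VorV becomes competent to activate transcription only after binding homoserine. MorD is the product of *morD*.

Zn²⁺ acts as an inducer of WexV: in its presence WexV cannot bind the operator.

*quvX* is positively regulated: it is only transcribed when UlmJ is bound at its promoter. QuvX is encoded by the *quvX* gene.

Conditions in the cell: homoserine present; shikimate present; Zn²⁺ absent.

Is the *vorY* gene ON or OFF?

Homoserine is present, so VorV is active.
No repressor is bound and VorV is active, so *velV* is transcribed.
So VelV is produced and active.
With repressor VelV bound, *cilM* is not transcribed.
So CilM is not produced.
With no repressor bound, *orvZ* is transcribed.
So OrvZ is produced and active.
Shikimate is present, so UlmJ is active.
No repressor is bound and UlmJ is active, so *quvX* is transcribed.
So QuvX is produced and active.
Zn²⁺ is absent, so WexV is active.
With repressor QuvX bound, *wexB* is not transcribed.
So WexB is not produced.
With repressor OrvZ bound, *morD* is not transcribed.
So MorD is not produced.
With no repressor bound, *vorY* is transcribed.

ON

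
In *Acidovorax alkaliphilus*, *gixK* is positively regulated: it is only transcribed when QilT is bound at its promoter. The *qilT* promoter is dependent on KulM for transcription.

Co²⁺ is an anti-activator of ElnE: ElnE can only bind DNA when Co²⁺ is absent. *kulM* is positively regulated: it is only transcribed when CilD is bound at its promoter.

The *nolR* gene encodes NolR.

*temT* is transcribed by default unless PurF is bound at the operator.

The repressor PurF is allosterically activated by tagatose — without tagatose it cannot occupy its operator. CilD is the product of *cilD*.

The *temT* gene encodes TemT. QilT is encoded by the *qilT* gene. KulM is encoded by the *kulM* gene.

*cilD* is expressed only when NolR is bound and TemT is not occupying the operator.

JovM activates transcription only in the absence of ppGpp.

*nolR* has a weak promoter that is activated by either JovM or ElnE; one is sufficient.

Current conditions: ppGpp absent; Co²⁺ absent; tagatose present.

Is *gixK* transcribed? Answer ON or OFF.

ppGpp is absent, so JovM is active.
Co²⁺ is absent, so ElnE is active.
Activator JovM is present, so *nolR* is transcribed.
So NolR is produced and active.
Tagatose is present, so PurF is active.
With repressor PurF bound, *temT* is not transcribed.
So TemT is not produced.
No repressor is bound and NolR is active, so *cilD* is transcribed.
So CilD is produced and active.
No repressor is bound and CilD is active, so *kulM* is transcribed.
So KulM is produced and active.
No repressor is bound and KulM is active, so *qilT* is transcribed.
So QilT is produced and active.
No repressor is bound and QilT is active, so *gixK* is transcribed.

ON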